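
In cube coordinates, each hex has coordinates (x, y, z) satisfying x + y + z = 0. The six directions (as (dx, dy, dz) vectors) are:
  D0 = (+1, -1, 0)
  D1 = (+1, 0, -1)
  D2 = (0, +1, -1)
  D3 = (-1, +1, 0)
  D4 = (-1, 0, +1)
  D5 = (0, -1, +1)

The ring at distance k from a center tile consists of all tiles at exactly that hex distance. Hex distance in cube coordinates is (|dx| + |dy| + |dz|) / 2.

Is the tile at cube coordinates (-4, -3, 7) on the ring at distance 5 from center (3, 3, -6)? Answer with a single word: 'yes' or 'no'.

|px - cx| = |-4 - 3| = 7
|py - cy| = |-3 - 3| = 6
|pz - cz| = |7 - (-6)| = 13
distance = (7+6+13)/2 = 26/2 = 13
radius = 5; distance != radius -> no

Answer: no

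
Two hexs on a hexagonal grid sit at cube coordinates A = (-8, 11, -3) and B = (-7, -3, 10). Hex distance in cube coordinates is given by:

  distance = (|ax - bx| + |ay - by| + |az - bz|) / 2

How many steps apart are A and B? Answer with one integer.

|ax - bx| = |-8 - (-7)| = 1
|ay - by| = |11 - (-3)| = 14
|az - bz| = |-3 - 10| = 13
distance = (1 + 14 + 13) / 2 = 28 / 2 = 14

Answer: 14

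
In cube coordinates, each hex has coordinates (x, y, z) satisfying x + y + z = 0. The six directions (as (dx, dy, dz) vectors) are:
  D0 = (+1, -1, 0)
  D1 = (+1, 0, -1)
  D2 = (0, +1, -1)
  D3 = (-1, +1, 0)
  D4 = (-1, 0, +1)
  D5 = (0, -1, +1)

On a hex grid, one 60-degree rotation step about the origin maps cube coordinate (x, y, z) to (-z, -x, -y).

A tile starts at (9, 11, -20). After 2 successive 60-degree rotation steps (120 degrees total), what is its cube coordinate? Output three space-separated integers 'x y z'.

Answer: 11 -20 9

Derivation:
Start: (9, 11, -20)
Step 1: (9, 11, -20) -> (-(-20), -(9), -(11)) = (20, -9, -11)
Step 2: (20, -9, -11) -> (-(-11), -(20), -(-9)) = (11, -20, 9)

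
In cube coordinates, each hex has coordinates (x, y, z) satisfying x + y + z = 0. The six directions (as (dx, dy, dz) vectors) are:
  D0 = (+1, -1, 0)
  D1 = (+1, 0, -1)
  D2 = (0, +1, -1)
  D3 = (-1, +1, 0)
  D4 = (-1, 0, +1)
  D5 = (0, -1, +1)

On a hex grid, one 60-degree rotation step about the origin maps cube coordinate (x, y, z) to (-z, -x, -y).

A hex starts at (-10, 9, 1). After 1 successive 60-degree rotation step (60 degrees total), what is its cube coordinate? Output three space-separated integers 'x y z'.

Start: (-10, 9, 1)
Step 1: (-10, 9, 1) -> (-(1), -(-10), -(9)) = (-1, 10, -9)

Answer: -1 10 -9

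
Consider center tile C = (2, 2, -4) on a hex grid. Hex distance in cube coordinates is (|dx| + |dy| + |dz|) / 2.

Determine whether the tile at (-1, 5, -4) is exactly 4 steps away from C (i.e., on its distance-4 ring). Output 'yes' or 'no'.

Answer: no

Derivation:
|px - cx| = |-1 - 2| = 3
|py - cy| = |5 - 2| = 3
|pz - cz| = |-4 - (-4)| = 0
distance = (3+3+0)/2 = 6/2 = 3
radius = 4; distance != radius -> no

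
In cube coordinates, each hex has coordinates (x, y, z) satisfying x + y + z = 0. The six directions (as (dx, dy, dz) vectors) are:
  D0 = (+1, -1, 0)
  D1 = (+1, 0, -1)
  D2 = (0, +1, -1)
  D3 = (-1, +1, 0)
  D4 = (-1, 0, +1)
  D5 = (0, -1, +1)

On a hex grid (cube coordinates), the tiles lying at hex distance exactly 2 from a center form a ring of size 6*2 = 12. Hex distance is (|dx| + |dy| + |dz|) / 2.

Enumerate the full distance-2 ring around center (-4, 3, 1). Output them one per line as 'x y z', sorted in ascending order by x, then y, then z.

Walk ring at distance 2 from (-4, 3, 1):
Start at center + D4*2 = (-6, 3, 3)
  hex 0: (-6, 3, 3)
  hex 1: (-5, 2, 3)
  hex 2: (-4, 1, 3)
  hex 3: (-3, 1, 2)
  hex 4: (-2, 1, 1)
  hex 5: (-2, 2, 0)
  hex 6: (-2, 3, -1)
  hex 7: (-3, 4, -1)
  hex 8: (-4, 5, -1)
  hex 9: (-5, 5, 0)
  hex 10: (-6, 5, 1)
  hex 11: (-6, 4, 2)
Sorted: 12 hexes.

Answer: -6 3 3
-6 4 2
-6 5 1
-5 2 3
-5 5 0
-4 1 3
-4 5 -1
-3 1 2
-3 4 -1
-2 1 1
-2 2 0
-2 3 -1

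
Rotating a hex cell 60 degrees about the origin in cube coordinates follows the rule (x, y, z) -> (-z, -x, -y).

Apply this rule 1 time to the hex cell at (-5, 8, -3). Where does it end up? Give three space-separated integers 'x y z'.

Answer: 3 5 -8

Derivation:
Start: (-5, 8, -3)
Step 1: (-5, 8, -3) -> (-(-3), -(-5), -(8)) = (3, 5, -8)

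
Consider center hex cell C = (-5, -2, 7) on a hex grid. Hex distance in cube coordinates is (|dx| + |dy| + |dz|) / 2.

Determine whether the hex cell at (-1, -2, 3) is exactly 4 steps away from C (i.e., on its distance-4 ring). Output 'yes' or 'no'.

Answer: yes

Derivation:
|px - cx| = |-1 - (-5)| = 4
|py - cy| = |-2 - (-2)| = 0
|pz - cz| = |3 - 7| = 4
distance = (4+0+4)/2 = 8/2 = 4
radius = 4; distance == radius -> yes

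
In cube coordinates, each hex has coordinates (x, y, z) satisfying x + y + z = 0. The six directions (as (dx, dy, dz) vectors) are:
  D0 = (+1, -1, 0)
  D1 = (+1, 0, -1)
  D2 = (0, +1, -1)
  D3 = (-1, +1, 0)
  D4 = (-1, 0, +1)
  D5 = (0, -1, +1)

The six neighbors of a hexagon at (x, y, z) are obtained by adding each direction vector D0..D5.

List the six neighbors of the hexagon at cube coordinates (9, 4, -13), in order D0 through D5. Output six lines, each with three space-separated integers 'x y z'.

Center: (9, 4, -13). Add each direction:
  D0: (9, 4, -13) + (1, -1, 0) = (10, 3, -13)
  D1: (9, 4, -13) + (1, 0, -1) = (10, 4, -14)
  D2: (9, 4, -13) + (0, 1, -1) = (9, 5, -14)
  D3: (9, 4, -13) + (-1, 1, 0) = (8, 5, -13)
  D4: (9, 4, -13) + (-1, 0, 1) = (8, 4, -12)
  D5: (9, 4, -13) + (0, -1, 1) = (9, 3, -12)

Answer: 10 3 -13
10 4 -14
9 5 -14
8 5 -13
8 4 -12
9 3 -12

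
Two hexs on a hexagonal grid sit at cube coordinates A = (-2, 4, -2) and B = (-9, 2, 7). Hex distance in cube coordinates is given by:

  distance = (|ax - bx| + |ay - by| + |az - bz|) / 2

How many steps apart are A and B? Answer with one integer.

Answer: 9

Derivation:
|ax - bx| = |-2 - (-9)| = 7
|ay - by| = |4 - 2| = 2
|az - bz| = |-2 - 7| = 9
distance = (7 + 2 + 9) / 2 = 18 / 2 = 9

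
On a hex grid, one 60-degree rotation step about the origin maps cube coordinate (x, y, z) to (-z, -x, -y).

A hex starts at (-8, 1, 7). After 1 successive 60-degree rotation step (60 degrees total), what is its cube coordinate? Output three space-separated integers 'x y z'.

Start: (-8, 1, 7)
Step 1: (-8, 1, 7) -> (-(7), -(-8), -(1)) = (-7, 8, -1)

Answer: -7 8 -1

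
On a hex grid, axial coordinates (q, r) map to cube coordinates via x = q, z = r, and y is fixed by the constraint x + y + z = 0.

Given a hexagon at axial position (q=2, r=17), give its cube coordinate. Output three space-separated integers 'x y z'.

x = q = 2
z = r = 17
y = -x - z = -(2) - (17) = -19

Answer: 2 -19 17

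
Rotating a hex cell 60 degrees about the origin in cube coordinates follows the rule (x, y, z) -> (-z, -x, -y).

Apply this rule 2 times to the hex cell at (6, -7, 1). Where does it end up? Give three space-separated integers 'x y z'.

Answer: -7 1 6

Derivation:
Start: (6, -7, 1)
Step 1: (6, -7, 1) -> (-(1), -(6), -(-7)) = (-1, -6, 7)
Step 2: (-1, -6, 7) -> (-(7), -(-1), -(-6)) = (-7, 1, 6)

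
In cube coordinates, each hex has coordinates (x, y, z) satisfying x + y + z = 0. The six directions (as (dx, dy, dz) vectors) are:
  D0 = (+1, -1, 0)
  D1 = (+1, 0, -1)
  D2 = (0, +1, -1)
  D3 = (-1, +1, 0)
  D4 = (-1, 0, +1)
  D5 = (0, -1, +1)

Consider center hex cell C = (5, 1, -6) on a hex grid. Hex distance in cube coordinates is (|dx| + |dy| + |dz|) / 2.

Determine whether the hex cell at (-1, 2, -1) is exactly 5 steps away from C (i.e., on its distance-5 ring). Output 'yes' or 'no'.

|px - cx| = |-1 - 5| = 6
|py - cy| = |2 - 1| = 1
|pz - cz| = |-1 - (-6)| = 5
distance = (6+1+5)/2 = 12/2 = 6
radius = 5; distance != radius -> no

Answer: no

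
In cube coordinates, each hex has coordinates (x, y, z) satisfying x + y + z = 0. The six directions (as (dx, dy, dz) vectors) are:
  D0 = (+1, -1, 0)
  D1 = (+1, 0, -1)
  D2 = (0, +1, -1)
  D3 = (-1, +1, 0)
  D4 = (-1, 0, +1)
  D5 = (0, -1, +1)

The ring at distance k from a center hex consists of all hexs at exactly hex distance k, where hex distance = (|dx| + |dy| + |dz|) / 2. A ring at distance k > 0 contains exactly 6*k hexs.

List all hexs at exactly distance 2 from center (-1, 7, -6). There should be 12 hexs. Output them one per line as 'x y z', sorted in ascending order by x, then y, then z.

Answer: -3 7 -4
-3 8 -5
-3 9 -6
-2 6 -4
-2 9 -7
-1 5 -4
-1 9 -8
0 5 -5
0 8 -8
1 5 -6
1 6 -7
1 7 -8

Derivation:
Walk ring at distance 2 from (-1, 7, -6):
Start at center + D4*2 = (-3, 7, -4)
  hex 0: (-3, 7, -4)
  hex 1: (-2, 6, -4)
  hex 2: (-1, 5, -4)
  hex 3: (0, 5, -5)
  hex 4: (1, 5, -6)
  hex 5: (1, 6, -7)
  hex 6: (1, 7, -8)
  hex 7: (0, 8, -8)
  hex 8: (-1, 9, -8)
  hex 9: (-2, 9, -7)
  hex 10: (-3, 9, -6)
  hex 11: (-3, 8, -5)
Sorted: 12 hexes.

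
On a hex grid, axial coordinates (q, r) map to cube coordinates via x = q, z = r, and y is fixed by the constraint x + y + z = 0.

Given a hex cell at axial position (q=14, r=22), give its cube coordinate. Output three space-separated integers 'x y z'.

Answer: 14 -36 22

Derivation:
x = q = 14
z = r = 22
y = -x - z = -(14) - (22) = -36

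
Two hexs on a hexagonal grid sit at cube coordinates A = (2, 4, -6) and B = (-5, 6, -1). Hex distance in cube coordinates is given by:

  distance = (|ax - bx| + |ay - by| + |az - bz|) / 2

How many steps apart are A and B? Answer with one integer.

Answer: 7

Derivation:
|ax - bx| = |2 - (-5)| = 7
|ay - by| = |4 - 6| = 2
|az - bz| = |-6 - (-1)| = 5
distance = (7 + 2 + 5) / 2 = 14 / 2 = 7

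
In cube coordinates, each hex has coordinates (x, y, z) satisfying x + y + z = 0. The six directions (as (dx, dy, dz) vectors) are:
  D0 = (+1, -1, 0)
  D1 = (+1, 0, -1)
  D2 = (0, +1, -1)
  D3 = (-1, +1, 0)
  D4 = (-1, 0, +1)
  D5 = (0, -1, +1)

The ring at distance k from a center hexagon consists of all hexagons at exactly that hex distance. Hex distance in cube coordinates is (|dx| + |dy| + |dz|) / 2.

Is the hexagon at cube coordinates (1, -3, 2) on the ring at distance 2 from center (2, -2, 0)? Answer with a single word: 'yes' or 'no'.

|px - cx| = |1 - 2| = 1
|py - cy| = |-3 - (-2)| = 1
|pz - cz| = |2 - 0| = 2
distance = (1+1+2)/2 = 4/2 = 2
radius = 2; distance == radius -> yes

Answer: yes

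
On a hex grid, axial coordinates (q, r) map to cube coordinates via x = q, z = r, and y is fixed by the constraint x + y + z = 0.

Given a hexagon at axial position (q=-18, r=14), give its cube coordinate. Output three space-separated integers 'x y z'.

Answer: -18 4 14

Derivation:
x = q = -18
z = r = 14
y = -x - z = -(-18) - (14) = 4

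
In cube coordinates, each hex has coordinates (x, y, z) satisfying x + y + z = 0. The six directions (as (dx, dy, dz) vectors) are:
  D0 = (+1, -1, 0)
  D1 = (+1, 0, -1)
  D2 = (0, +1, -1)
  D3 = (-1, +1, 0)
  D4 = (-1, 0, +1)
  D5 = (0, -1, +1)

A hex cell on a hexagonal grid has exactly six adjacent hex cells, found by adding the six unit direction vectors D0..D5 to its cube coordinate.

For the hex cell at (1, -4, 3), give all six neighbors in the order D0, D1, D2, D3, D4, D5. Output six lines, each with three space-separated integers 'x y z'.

Answer: 2 -5 3
2 -4 2
1 -3 2
0 -3 3
0 -4 4
1 -5 4

Derivation:
Center: (1, -4, 3). Add each direction:
  D0: (1, -4, 3) + (1, -1, 0) = (2, -5, 3)
  D1: (1, -4, 3) + (1, 0, -1) = (2, -4, 2)
  D2: (1, -4, 3) + (0, 1, -1) = (1, -3, 2)
  D3: (1, -4, 3) + (-1, 1, 0) = (0, -3, 3)
  D4: (1, -4, 3) + (-1, 0, 1) = (0, -4, 4)
  D5: (1, -4, 3) + (0, -1, 1) = (1, -5, 4)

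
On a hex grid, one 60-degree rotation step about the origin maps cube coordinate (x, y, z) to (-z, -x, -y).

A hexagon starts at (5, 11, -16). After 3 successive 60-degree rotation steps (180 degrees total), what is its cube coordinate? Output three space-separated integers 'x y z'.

Start: (5, 11, -16)
Step 1: (5, 11, -16) -> (-(-16), -(5), -(11)) = (16, -5, -11)
Step 2: (16, -5, -11) -> (-(-11), -(16), -(-5)) = (11, -16, 5)
Step 3: (11, -16, 5) -> (-(5), -(11), -(-16)) = (-5, -11, 16)

Answer: -5 -11 16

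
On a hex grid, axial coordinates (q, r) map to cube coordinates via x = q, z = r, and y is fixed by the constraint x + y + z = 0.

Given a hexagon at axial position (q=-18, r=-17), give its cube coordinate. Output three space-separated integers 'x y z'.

x = q = -18
z = r = -17
y = -x - z = -(-18) - (-17) = 35

Answer: -18 35 -17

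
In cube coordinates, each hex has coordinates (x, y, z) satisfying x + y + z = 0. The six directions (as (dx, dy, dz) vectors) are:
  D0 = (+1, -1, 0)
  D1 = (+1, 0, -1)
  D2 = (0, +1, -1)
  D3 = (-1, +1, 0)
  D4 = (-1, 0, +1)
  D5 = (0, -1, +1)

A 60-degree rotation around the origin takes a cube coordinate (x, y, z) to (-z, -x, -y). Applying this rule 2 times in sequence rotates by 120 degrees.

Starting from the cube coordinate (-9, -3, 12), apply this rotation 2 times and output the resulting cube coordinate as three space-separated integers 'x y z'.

Start: (-9, -3, 12)
Step 1: (-9, -3, 12) -> (-(12), -(-9), -(-3)) = (-12, 9, 3)
Step 2: (-12, 9, 3) -> (-(3), -(-12), -(9)) = (-3, 12, -9)

Answer: -3 12 -9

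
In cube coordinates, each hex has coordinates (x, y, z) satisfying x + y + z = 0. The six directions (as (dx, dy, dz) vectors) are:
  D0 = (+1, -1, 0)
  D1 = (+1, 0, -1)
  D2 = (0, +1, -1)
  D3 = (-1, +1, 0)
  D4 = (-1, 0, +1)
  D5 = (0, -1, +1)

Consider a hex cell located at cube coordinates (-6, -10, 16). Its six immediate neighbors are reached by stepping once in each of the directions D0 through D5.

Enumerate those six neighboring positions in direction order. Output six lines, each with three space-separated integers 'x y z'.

Center: (-6, -10, 16). Add each direction:
  D0: (-6, -10, 16) + (1, -1, 0) = (-5, -11, 16)
  D1: (-6, -10, 16) + (1, 0, -1) = (-5, -10, 15)
  D2: (-6, -10, 16) + (0, 1, -1) = (-6, -9, 15)
  D3: (-6, -10, 16) + (-1, 1, 0) = (-7, -9, 16)
  D4: (-6, -10, 16) + (-1, 0, 1) = (-7, -10, 17)
  D5: (-6, -10, 16) + (0, -1, 1) = (-6, -11, 17)

Answer: -5 -11 16
-5 -10 15
-6 -9 15
-7 -9 16
-7 -10 17
-6 -11 17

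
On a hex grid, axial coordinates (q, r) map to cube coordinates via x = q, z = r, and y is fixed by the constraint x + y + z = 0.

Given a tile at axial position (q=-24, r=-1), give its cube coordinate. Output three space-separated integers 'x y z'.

x = q = -24
z = r = -1
y = -x - z = -(-24) - (-1) = 25

Answer: -24 25 -1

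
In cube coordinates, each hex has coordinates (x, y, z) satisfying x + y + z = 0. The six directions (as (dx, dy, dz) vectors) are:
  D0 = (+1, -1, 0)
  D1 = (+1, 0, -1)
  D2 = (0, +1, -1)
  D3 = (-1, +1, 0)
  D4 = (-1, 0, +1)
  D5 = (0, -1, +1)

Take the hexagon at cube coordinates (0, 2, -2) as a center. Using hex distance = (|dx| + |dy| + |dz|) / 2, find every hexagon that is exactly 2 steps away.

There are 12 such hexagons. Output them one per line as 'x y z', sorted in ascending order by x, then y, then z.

Walk ring at distance 2 from (0, 2, -2):
Start at center + D4*2 = (-2, 2, 0)
  hex 0: (-2, 2, 0)
  hex 1: (-1, 1, 0)
  hex 2: (0, 0, 0)
  hex 3: (1, 0, -1)
  hex 4: (2, 0, -2)
  hex 5: (2, 1, -3)
  hex 6: (2, 2, -4)
  hex 7: (1, 3, -4)
  hex 8: (0, 4, -4)
  hex 9: (-1, 4, -3)
  hex 10: (-2, 4, -2)
  hex 11: (-2, 3, -1)
Sorted: 12 hexes.

Answer: -2 2 0
-2 3 -1
-2 4 -2
-1 1 0
-1 4 -3
0 0 0
0 4 -4
1 0 -1
1 3 -4
2 0 -2
2 1 -3
2 2 -4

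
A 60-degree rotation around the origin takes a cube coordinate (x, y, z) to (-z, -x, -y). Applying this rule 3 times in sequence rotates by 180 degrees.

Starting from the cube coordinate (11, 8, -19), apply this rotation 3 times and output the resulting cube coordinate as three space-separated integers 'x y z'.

Start: (11, 8, -19)
Step 1: (11, 8, -19) -> (-(-19), -(11), -(8)) = (19, -11, -8)
Step 2: (19, -11, -8) -> (-(-8), -(19), -(-11)) = (8, -19, 11)
Step 3: (8, -19, 11) -> (-(11), -(8), -(-19)) = (-11, -8, 19)

Answer: -11 -8 19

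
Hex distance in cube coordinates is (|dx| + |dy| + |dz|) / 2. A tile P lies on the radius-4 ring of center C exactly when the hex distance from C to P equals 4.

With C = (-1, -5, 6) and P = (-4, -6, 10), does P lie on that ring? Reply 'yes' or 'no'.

|px - cx| = |-4 - (-1)| = 3
|py - cy| = |-6 - (-5)| = 1
|pz - cz| = |10 - 6| = 4
distance = (3+1+4)/2 = 8/2 = 4
radius = 4; distance == radius -> yes

Answer: yes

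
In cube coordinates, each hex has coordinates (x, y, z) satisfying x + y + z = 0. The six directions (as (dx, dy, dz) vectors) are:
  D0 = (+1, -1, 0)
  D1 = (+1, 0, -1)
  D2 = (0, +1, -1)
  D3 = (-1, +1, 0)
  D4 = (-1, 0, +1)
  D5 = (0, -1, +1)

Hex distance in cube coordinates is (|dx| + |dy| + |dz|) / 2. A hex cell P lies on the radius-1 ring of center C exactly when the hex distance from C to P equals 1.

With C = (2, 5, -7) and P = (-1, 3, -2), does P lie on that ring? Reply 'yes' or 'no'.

|px - cx| = |-1 - 2| = 3
|py - cy| = |3 - 5| = 2
|pz - cz| = |-2 - (-7)| = 5
distance = (3+2+5)/2 = 10/2 = 5
radius = 1; distance != radius -> no

Answer: no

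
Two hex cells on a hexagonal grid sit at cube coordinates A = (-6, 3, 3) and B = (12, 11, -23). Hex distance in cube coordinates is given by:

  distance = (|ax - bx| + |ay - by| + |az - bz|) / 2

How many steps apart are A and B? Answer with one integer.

Answer: 26

Derivation:
|ax - bx| = |-6 - 12| = 18
|ay - by| = |3 - 11| = 8
|az - bz| = |3 - (-23)| = 26
distance = (18 + 8 + 26) / 2 = 52 / 2 = 26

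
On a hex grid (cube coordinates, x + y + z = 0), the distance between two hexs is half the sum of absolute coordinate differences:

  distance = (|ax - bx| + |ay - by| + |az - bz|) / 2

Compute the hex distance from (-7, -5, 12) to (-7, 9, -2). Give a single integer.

|ax - bx| = |-7 - (-7)| = 0
|ay - by| = |-5 - 9| = 14
|az - bz| = |12 - (-2)| = 14
distance = (0 + 14 + 14) / 2 = 28 / 2 = 14

Answer: 14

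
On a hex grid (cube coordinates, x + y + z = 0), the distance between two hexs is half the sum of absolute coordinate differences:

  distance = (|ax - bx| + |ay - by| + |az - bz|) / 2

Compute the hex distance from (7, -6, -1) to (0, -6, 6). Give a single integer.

Answer: 7

Derivation:
|ax - bx| = |7 - 0| = 7
|ay - by| = |-6 - (-6)| = 0
|az - bz| = |-1 - 6| = 7
distance = (7 + 0 + 7) / 2 = 14 / 2 = 7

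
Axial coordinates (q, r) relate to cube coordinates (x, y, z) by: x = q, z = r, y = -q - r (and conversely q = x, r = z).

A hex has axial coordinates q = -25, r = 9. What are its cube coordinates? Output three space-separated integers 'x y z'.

x = q = -25
z = r = 9
y = -x - z = -(-25) - (9) = 16

Answer: -25 16 9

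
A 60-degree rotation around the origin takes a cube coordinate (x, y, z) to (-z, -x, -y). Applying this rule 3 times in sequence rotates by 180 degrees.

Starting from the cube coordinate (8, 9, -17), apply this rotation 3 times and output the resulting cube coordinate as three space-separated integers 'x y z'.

Start: (8, 9, -17)
Step 1: (8, 9, -17) -> (-(-17), -(8), -(9)) = (17, -8, -9)
Step 2: (17, -8, -9) -> (-(-9), -(17), -(-8)) = (9, -17, 8)
Step 3: (9, -17, 8) -> (-(8), -(9), -(-17)) = (-8, -9, 17)

Answer: -8 -9 17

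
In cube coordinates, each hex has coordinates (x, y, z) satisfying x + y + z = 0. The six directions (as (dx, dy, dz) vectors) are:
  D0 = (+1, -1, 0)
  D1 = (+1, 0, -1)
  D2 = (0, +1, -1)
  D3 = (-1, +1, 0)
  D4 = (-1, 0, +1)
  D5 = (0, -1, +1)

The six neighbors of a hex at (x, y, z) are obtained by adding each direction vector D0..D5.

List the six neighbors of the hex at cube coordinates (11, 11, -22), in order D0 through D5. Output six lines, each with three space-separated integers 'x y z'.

Answer: 12 10 -22
12 11 -23
11 12 -23
10 12 -22
10 11 -21
11 10 -21

Derivation:
Center: (11, 11, -22). Add each direction:
  D0: (11, 11, -22) + (1, -1, 0) = (12, 10, -22)
  D1: (11, 11, -22) + (1, 0, -1) = (12, 11, -23)
  D2: (11, 11, -22) + (0, 1, -1) = (11, 12, -23)
  D3: (11, 11, -22) + (-1, 1, 0) = (10, 12, -22)
  D4: (11, 11, -22) + (-1, 0, 1) = (10, 11, -21)
  D5: (11, 11, -22) + (0, -1, 1) = (11, 10, -21)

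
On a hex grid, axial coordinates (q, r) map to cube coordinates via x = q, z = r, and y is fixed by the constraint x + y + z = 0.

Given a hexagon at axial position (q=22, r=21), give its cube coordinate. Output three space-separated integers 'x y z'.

x = q = 22
z = r = 21
y = -x - z = -(22) - (21) = -43

Answer: 22 -43 21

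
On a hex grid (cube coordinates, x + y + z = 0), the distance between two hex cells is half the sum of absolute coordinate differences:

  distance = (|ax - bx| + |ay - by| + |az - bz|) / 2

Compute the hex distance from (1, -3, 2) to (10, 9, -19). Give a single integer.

|ax - bx| = |1 - 10| = 9
|ay - by| = |-3 - 9| = 12
|az - bz| = |2 - (-19)| = 21
distance = (9 + 12 + 21) / 2 = 42 / 2 = 21

Answer: 21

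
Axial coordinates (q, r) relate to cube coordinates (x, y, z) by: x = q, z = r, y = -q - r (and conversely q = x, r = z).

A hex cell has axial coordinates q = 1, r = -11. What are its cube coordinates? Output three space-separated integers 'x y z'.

Answer: 1 10 -11

Derivation:
x = q = 1
z = r = -11
y = -x - z = -(1) - (-11) = 10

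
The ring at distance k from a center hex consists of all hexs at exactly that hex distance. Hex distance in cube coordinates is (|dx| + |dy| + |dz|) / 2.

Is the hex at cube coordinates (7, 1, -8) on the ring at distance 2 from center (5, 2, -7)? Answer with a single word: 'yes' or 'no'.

Answer: yes

Derivation:
|px - cx| = |7 - 5| = 2
|py - cy| = |1 - 2| = 1
|pz - cz| = |-8 - (-7)| = 1
distance = (2+1+1)/2 = 4/2 = 2
radius = 2; distance == radius -> yes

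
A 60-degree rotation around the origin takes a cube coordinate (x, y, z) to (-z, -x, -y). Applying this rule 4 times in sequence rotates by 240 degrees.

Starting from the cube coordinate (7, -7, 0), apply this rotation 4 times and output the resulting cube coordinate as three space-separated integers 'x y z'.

Answer: 0 7 -7

Derivation:
Start: (7, -7, 0)
Step 1: (7, -7, 0) -> (-(0), -(7), -(-7)) = (0, -7, 7)
Step 2: (0, -7, 7) -> (-(7), -(0), -(-7)) = (-7, 0, 7)
Step 3: (-7, 0, 7) -> (-(7), -(-7), -(0)) = (-7, 7, 0)
Step 4: (-7, 7, 0) -> (-(0), -(-7), -(7)) = (0, 7, -7)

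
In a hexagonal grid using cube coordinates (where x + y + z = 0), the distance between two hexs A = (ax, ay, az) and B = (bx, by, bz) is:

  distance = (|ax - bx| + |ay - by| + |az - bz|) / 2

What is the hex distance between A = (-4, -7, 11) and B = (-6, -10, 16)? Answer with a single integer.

|ax - bx| = |-4 - (-6)| = 2
|ay - by| = |-7 - (-10)| = 3
|az - bz| = |11 - 16| = 5
distance = (2 + 3 + 5) / 2 = 10 / 2 = 5

Answer: 5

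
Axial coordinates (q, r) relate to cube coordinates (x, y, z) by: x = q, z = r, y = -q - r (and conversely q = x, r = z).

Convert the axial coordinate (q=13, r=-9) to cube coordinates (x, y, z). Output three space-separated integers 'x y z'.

Answer: 13 -4 -9

Derivation:
x = q = 13
z = r = -9
y = -x - z = -(13) - (-9) = -4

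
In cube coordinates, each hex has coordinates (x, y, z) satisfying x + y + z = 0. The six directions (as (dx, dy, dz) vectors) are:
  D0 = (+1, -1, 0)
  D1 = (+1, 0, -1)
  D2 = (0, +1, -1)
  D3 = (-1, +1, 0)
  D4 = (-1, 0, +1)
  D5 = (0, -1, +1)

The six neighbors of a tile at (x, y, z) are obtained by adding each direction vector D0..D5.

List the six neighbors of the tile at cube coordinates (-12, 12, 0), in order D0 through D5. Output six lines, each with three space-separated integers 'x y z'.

Answer: -11 11 0
-11 12 -1
-12 13 -1
-13 13 0
-13 12 1
-12 11 1

Derivation:
Center: (-12, 12, 0). Add each direction:
  D0: (-12, 12, 0) + (1, -1, 0) = (-11, 11, 0)
  D1: (-12, 12, 0) + (1, 0, -1) = (-11, 12, -1)
  D2: (-12, 12, 0) + (0, 1, -1) = (-12, 13, -1)
  D3: (-12, 12, 0) + (-1, 1, 0) = (-13, 13, 0)
  D4: (-12, 12, 0) + (-1, 0, 1) = (-13, 12, 1)
  D5: (-12, 12, 0) + (0, -1, 1) = (-12, 11, 1)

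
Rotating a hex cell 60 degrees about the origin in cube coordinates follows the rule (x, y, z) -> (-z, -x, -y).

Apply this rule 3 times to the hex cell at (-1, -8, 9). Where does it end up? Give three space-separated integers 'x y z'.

Answer: 1 8 -9

Derivation:
Start: (-1, -8, 9)
Step 1: (-1, -8, 9) -> (-(9), -(-1), -(-8)) = (-9, 1, 8)
Step 2: (-9, 1, 8) -> (-(8), -(-9), -(1)) = (-8, 9, -1)
Step 3: (-8, 9, -1) -> (-(-1), -(-8), -(9)) = (1, 8, -9)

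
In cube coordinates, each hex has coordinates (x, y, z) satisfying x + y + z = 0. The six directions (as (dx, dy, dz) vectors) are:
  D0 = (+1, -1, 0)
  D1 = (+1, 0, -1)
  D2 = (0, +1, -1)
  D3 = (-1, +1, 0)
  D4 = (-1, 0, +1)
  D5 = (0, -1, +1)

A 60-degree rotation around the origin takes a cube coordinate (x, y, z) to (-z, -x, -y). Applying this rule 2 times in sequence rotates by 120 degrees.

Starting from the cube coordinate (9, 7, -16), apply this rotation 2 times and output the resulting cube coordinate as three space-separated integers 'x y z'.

Answer: 7 -16 9

Derivation:
Start: (9, 7, -16)
Step 1: (9, 7, -16) -> (-(-16), -(9), -(7)) = (16, -9, -7)
Step 2: (16, -9, -7) -> (-(-7), -(16), -(-9)) = (7, -16, 9)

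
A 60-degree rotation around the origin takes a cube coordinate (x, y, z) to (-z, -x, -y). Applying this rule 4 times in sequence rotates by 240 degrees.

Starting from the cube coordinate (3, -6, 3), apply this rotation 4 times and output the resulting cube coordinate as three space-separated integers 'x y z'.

Answer: 3 3 -6

Derivation:
Start: (3, -6, 3)
Step 1: (3, -6, 3) -> (-(3), -(3), -(-6)) = (-3, -3, 6)
Step 2: (-3, -3, 6) -> (-(6), -(-3), -(-3)) = (-6, 3, 3)
Step 3: (-6, 3, 3) -> (-(3), -(-6), -(3)) = (-3, 6, -3)
Step 4: (-3, 6, -3) -> (-(-3), -(-3), -(6)) = (3, 3, -6)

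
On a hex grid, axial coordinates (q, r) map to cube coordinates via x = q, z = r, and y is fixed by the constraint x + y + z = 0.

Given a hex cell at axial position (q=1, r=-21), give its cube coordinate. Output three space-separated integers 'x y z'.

x = q = 1
z = r = -21
y = -x - z = -(1) - (-21) = 20

Answer: 1 20 -21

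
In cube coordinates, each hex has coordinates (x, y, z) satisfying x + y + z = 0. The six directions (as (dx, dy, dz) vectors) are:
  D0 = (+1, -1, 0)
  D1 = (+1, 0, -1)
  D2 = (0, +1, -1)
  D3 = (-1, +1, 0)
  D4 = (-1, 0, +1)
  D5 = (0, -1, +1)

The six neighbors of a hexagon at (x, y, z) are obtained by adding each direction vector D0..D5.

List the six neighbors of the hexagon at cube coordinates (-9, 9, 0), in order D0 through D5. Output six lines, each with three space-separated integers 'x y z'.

Center: (-9, 9, 0). Add each direction:
  D0: (-9, 9, 0) + (1, -1, 0) = (-8, 8, 0)
  D1: (-9, 9, 0) + (1, 0, -1) = (-8, 9, -1)
  D2: (-9, 9, 0) + (0, 1, -1) = (-9, 10, -1)
  D3: (-9, 9, 0) + (-1, 1, 0) = (-10, 10, 0)
  D4: (-9, 9, 0) + (-1, 0, 1) = (-10, 9, 1)
  D5: (-9, 9, 0) + (0, -1, 1) = (-9, 8, 1)

Answer: -8 8 0
-8 9 -1
-9 10 -1
-10 10 0
-10 9 1
-9 8 1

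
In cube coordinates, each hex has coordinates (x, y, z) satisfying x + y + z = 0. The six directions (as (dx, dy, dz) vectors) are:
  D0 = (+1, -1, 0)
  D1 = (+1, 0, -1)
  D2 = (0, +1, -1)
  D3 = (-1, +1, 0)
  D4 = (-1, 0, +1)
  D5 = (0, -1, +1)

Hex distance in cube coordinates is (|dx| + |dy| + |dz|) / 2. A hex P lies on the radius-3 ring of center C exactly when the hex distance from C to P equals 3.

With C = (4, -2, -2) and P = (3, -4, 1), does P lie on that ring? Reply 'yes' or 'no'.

|px - cx| = |3 - 4| = 1
|py - cy| = |-4 - (-2)| = 2
|pz - cz| = |1 - (-2)| = 3
distance = (1+2+3)/2 = 6/2 = 3
radius = 3; distance == radius -> yes

Answer: yes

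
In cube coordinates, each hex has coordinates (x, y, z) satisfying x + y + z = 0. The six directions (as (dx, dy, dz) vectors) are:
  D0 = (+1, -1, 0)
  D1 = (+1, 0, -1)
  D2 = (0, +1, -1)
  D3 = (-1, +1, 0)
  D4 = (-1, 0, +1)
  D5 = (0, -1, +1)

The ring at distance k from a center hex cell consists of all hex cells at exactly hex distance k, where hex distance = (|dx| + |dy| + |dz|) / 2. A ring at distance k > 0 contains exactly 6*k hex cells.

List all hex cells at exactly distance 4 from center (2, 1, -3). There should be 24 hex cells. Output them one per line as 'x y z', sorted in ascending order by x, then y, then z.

Answer: -2 1 1
-2 2 0
-2 3 -1
-2 4 -2
-2 5 -3
-1 0 1
-1 5 -4
0 -1 1
0 5 -5
1 -2 1
1 5 -6
2 -3 1
2 5 -7
3 -3 0
3 4 -7
4 -3 -1
4 3 -7
5 -3 -2
5 2 -7
6 -3 -3
6 -2 -4
6 -1 -5
6 0 -6
6 1 -7

Derivation:
Walk ring at distance 4 from (2, 1, -3):
Start at center + D4*4 = (-2, 1, 1)
  hex 0: (-2, 1, 1)
  hex 1: (-1, 0, 1)
  hex 2: (0, -1, 1)
  hex 3: (1, -2, 1)
  hex 4: (2, -3, 1)
  hex 5: (3, -3, 0)
  hex 6: (4, -3, -1)
  hex 7: (5, -3, -2)
  hex 8: (6, -3, -3)
  hex 9: (6, -2, -4)
  hex 10: (6, -1, -5)
  hex 11: (6, 0, -6)
  hex 12: (6, 1, -7)
  hex 13: (5, 2, -7)
  hex 14: (4, 3, -7)
  hex 15: (3, 4, -7)
  hex 16: (2, 5, -7)
  hex 17: (1, 5, -6)
  hex 18: (0, 5, -5)
  hex 19: (-1, 5, -4)
  hex 20: (-2, 5, -3)
  hex 21: (-2, 4, -2)
  hex 22: (-2, 3, -1)
  hex 23: (-2, 2, 0)
Sorted: 24 hexes.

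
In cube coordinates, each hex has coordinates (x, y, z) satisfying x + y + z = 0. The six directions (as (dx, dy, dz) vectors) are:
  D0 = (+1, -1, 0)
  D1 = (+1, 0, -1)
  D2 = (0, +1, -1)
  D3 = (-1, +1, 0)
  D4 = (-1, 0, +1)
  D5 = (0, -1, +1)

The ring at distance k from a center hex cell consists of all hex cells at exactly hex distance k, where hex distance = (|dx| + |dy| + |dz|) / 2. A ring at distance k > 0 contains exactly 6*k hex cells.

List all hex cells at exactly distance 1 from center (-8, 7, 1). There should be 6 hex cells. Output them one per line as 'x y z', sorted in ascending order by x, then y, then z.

Answer: -9 7 2
-9 8 1
-8 6 2
-8 8 0
-7 6 1
-7 7 0

Derivation:
Walk ring at distance 1 from (-8, 7, 1):
Start at center + D4*1 = (-9, 7, 2)
  hex 0: (-9, 7, 2)
  hex 1: (-8, 6, 2)
  hex 2: (-7, 6, 1)
  hex 3: (-7, 7, 0)
  hex 4: (-8, 8, 0)
  hex 5: (-9, 8, 1)
Sorted: 6 hexes.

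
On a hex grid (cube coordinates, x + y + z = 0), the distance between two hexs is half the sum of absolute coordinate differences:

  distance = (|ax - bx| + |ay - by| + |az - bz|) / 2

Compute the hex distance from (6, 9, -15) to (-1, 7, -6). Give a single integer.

|ax - bx| = |6 - (-1)| = 7
|ay - by| = |9 - 7| = 2
|az - bz| = |-15 - (-6)| = 9
distance = (7 + 2 + 9) / 2 = 18 / 2 = 9

Answer: 9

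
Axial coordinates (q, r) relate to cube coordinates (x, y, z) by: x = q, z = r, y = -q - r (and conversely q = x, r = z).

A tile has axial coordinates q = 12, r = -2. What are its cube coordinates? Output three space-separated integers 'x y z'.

x = q = 12
z = r = -2
y = -x - z = -(12) - (-2) = -10

Answer: 12 -10 -2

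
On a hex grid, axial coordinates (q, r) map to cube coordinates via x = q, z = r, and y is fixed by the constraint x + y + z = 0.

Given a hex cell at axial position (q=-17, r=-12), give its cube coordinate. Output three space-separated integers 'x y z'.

Answer: -17 29 -12

Derivation:
x = q = -17
z = r = -12
y = -x - z = -(-17) - (-12) = 29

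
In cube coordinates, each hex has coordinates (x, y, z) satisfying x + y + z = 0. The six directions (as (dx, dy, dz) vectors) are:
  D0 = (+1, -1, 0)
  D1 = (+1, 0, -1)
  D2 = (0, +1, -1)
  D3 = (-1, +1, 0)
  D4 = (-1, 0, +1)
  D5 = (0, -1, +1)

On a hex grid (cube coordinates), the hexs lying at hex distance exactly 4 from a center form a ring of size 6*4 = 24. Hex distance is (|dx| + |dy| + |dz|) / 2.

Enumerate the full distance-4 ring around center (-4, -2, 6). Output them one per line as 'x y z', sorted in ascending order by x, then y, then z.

Answer: -8 -2 10
-8 -1 9
-8 0 8
-8 1 7
-8 2 6
-7 -3 10
-7 2 5
-6 -4 10
-6 2 4
-5 -5 10
-5 2 3
-4 -6 10
-4 2 2
-3 -6 9
-3 1 2
-2 -6 8
-2 0 2
-1 -6 7
-1 -1 2
0 -6 6
0 -5 5
0 -4 4
0 -3 3
0 -2 2

Derivation:
Walk ring at distance 4 from (-4, -2, 6):
Start at center + D4*4 = (-8, -2, 10)
  hex 0: (-8, -2, 10)
  hex 1: (-7, -3, 10)
  hex 2: (-6, -4, 10)
  hex 3: (-5, -5, 10)
  hex 4: (-4, -6, 10)
  hex 5: (-3, -6, 9)
  hex 6: (-2, -6, 8)
  hex 7: (-1, -6, 7)
  hex 8: (0, -6, 6)
  hex 9: (0, -5, 5)
  hex 10: (0, -4, 4)
  hex 11: (0, -3, 3)
  hex 12: (0, -2, 2)
  hex 13: (-1, -1, 2)
  hex 14: (-2, 0, 2)
  hex 15: (-3, 1, 2)
  hex 16: (-4, 2, 2)
  hex 17: (-5, 2, 3)
  hex 18: (-6, 2, 4)
  hex 19: (-7, 2, 5)
  hex 20: (-8, 2, 6)
  hex 21: (-8, 1, 7)
  hex 22: (-8, 0, 8)
  hex 23: (-8, -1, 9)
Sorted: 24 hexes.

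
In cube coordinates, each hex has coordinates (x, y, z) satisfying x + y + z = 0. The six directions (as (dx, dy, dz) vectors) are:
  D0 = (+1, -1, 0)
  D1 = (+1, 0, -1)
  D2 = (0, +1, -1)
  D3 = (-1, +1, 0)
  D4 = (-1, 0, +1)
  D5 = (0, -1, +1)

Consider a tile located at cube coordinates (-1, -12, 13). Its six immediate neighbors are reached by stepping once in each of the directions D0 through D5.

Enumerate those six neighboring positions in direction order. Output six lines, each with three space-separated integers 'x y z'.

Center: (-1, -12, 13). Add each direction:
  D0: (-1, -12, 13) + (1, -1, 0) = (0, -13, 13)
  D1: (-1, -12, 13) + (1, 0, -1) = (0, -12, 12)
  D2: (-1, -12, 13) + (0, 1, -1) = (-1, -11, 12)
  D3: (-1, -12, 13) + (-1, 1, 0) = (-2, -11, 13)
  D4: (-1, -12, 13) + (-1, 0, 1) = (-2, -12, 14)
  D5: (-1, -12, 13) + (0, -1, 1) = (-1, -13, 14)

Answer: 0 -13 13
0 -12 12
-1 -11 12
-2 -11 13
-2 -12 14
-1 -13 14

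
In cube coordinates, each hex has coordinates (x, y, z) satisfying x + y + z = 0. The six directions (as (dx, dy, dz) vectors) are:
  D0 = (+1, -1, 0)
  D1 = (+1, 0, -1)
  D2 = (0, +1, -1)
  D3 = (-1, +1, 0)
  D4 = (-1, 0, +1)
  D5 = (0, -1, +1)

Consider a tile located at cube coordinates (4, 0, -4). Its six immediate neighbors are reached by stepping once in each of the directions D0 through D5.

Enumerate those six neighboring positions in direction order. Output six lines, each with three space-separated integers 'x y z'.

Center: (4, 0, -4). Add each direction:
  D0: (4, 0, -4) + (1, -1, 0) = (5, -1, -4)
  D1: (4, 0, -4) + (1, 0, -1) = (5, 0, -5)
  D2: (4, 0, -4) + (0, 1, -1) = (4, 1, -5)
  D3: (4, 0, -4) + (-1, 1, 0) = (3, 1, -4)
  D4: (4, 0, -4) + (-1, 0, 1) = (3, 0, -3)
  D5: (4, 0, -4) + (0, -1, 1) = (4, -1, -3)

Answer: 5 -1 -4
5 0 -5
4 1 -5
3 1 -4
3 0 -3
4 -1 -3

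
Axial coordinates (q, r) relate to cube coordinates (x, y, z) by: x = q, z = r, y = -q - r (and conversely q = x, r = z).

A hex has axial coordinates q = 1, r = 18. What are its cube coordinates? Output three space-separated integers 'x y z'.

x = q = 1
z = r = 18
y = -x - z = -(1) - (18) = -19

Answer: 1 -19 18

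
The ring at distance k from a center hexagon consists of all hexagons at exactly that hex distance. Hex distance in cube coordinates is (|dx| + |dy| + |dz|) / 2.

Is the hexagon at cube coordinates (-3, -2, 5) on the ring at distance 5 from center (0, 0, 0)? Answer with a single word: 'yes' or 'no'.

|px - cx| = |-3 - 0| = 3
|py - cy| = |-2 - 0| = 2
|pz - cz| = |5 - 0| = 5
distance = (3+2+5)/2 = 10/2 = 5
radius = 5; distance == radius -> yes

Answer: yes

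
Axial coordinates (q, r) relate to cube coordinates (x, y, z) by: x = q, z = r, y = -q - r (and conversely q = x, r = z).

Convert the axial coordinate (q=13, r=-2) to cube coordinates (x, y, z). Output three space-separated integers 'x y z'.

Answer: 13 -11 -2

Derivation:
x = q = 13
z = r = -2
y = -x - z = -(13) - (-2) = -11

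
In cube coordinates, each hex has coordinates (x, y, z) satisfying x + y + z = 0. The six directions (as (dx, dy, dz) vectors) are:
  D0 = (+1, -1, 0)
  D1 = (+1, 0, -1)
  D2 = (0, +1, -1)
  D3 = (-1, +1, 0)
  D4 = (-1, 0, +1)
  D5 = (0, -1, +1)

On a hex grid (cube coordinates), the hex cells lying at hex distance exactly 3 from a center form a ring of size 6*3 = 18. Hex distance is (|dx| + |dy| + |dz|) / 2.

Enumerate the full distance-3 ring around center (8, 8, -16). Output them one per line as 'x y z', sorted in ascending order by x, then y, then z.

Answer: 5 8 -13
5 9 -14
5 10 -15
5 11 -16
6 7 -13
6 11 -17
7 6 -13
7 11 -18
8 5 -13
8 11 -19
9 5 -14
9 10 -19
10 5 -15
10 9 -19
11 5 -16
11 6 -17
11 7 -18
11 8 -19

Derivation:
Walk ring at distance 3 from (8, 8, -16):
Start at center + D4*3 = (5, 8, -13)
  hex 0: (5, 8, -13)
  hex 1: (6, 7, -13)
  hex 2: (7, 6, -13)
  hex 3: (8, 5, -13)
  hex 4: (9, 5, -14)
  hex 5: (10, 5, -15)
  hex 6: (11, 5, -16)
  hex 7: (11, 6, -17)
  hex 8: (11, 7, -18)
  hex 9: (11, 8, -19)
  hex 10: (10, 9, -19)
  hex 11: (9, 10, -19)
  hex 12: (8, 11, -19)
  hex 13: (7, 11, -18)
  hex 14: (6, 11, -17)
  hex 15: (5, 11, -16)
  hex 16: (5, 10, -15)
  hex 17: (5, 9, -14)
Sorted: 18 hexes.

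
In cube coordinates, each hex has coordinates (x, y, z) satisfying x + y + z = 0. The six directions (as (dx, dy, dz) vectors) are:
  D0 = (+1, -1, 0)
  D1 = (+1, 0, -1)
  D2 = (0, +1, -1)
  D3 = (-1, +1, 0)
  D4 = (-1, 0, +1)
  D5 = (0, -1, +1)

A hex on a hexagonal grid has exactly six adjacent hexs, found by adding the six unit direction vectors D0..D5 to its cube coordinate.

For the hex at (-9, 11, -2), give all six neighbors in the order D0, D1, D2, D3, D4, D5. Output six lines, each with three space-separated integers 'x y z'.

Answer: -8 10 -2
-8 11 -3
-9 12 -3
-10 12 -2
-10 11 -1
-9 10 -1

Derivation:
Center: (-9, 11, -2). Add each direction:
  D0: (-9, 11, -2) + (1, -1, 0) = (-8, 10, -2)
  D1: (-9, 11, -2) + (1, 0, -1) = (-8, 11, -3)
  D2: (-9, 11, -2) + (0, 1, -1) = (-9, 12, -3)
  D3: (-9, 11, -2) + (-1, 1, 0) = (-10, 12, -2)
  D4: (-9, 11, -2) + (-1, 0, 1) = (-10, 11, -1)
  D5: (-9, 11, -2) + (0, -1, 1) = (-9, 10, -1)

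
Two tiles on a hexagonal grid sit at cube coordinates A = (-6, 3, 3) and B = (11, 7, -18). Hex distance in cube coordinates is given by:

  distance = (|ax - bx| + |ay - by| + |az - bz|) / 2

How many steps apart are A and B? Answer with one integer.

|ax - bx| = |-6 - 11| = 17
|ay - by| = |3 - 7| = 4
|az - bz| = |3 - (-18)| = 21
distance = (17 + 4 + 21) / 2 = 42 / 2 = 21

Answer: 21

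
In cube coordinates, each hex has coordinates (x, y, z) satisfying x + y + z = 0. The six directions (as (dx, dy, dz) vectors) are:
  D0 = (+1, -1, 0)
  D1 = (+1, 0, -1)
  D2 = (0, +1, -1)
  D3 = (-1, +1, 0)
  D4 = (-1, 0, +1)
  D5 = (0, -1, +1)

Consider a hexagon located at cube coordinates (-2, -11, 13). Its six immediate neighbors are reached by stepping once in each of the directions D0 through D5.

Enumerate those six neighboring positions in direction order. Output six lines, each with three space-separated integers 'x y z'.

Center: (-2, -11, 13). Add each direction:
  D0: (-2, -11, 13) + (1, -1, 0) = (-1, -12, 13)
  D1: (-2, -11, 13) + (1, 0, -1) = (-1, -11, 12)
  D2: (-2, -11, 13) + (0, 1, -1) = (-2, -10, 12)
  D3: (-2, -11, 13) + (-1, 1, 0) = (-3, -10, 13)
  D4: (-2, -11, 13) + (-1, 0, 1) = (-3, -11, 14)
  D5: (-2, -11, 13) + (0, -1, 1) = (-2, -12, 14)

Answer: -1 -12 13
-1 -11 12
-2 -10 12
-3 -10 13
-3 -11 14
-2 -12 14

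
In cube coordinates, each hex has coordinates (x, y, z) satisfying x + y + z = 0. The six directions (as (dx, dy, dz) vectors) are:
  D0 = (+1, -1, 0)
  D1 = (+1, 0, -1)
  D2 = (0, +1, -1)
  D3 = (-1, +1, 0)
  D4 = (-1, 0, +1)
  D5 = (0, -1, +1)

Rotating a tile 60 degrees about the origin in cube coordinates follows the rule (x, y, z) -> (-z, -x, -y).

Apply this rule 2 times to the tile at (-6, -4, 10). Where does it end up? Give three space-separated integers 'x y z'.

Answer: -4 10 -6

Derivation:
Start: (-6, -4, 10)
Step 1: (-6, -4, 10) -> (-(10), -(-6), -(-4)) = (-10, 6, 4)
Step 2: (-10, 6, 4) -> (-(4), -(-10), -(6)) = (-4, 10, -6)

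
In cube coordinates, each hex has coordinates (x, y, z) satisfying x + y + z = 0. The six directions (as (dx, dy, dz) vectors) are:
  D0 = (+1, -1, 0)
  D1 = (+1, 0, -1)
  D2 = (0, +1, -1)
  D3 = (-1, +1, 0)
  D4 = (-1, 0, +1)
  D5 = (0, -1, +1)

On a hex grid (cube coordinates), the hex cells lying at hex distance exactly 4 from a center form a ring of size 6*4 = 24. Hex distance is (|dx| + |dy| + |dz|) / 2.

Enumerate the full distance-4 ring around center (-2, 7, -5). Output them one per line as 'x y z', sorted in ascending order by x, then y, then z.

Answer: -6 7 -1
-6 8 -2
-6 9 -3
-6 10 -4
-6 11 -5
-5 6 -1
-5 11 -6
-4 5 -1
-4 11 -7
-3 4 -1
-3 11 -8
-2 3 -1
-2 11 -9
-1 3 -2
-1 10 -9
0 3 -3
0 9 -9
1 3 -4
1 8 -9
2 3 -5
2 4 -6
2 5 -7
2 6 -8
2 7 -9

Derivation:
Walk ring at distance 4 from (-2, 7, -5):
Start at center + D4*4 = (-6, 7, -1)
  hex 0: (-6, 7, -1)
  hex 1: (-5, 6, -1)
  hex 2: (-4, 5, -1)
  hex 3: (-3, 4, -1)
  hex 4: (-2, 3, -1)
  hex 5: (-1, 3, -2)
  hex 6: (0, 3, -3)
  hex 7: (1, 3, -4)
  hex 8: (2, 3, -5)
  hex 9: (2, 4, -6)
  hex 10: (2, 5, -7)
  hex 11: (2, 6, -8)
  hex 12: (2, 7, -9)
  hex 13: (1, 8, -9)
  hex 14: (0, 9, -9)
  hex 15: (-1, 10, -9)
  hex 16: (-2, 11, -9)
  hex 17: (-3, 11, -8)
  hex 18: (-4, 11, -7)
  hex 19: (-5, 11, -6)
  hex 20: (-6, 11, -5)
  hex 21: (-6, 10, -4)
  hex 22: (-6, 9, -3)
  hex 23: (-6, 8, -2)
Sorted: 24 hexes.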